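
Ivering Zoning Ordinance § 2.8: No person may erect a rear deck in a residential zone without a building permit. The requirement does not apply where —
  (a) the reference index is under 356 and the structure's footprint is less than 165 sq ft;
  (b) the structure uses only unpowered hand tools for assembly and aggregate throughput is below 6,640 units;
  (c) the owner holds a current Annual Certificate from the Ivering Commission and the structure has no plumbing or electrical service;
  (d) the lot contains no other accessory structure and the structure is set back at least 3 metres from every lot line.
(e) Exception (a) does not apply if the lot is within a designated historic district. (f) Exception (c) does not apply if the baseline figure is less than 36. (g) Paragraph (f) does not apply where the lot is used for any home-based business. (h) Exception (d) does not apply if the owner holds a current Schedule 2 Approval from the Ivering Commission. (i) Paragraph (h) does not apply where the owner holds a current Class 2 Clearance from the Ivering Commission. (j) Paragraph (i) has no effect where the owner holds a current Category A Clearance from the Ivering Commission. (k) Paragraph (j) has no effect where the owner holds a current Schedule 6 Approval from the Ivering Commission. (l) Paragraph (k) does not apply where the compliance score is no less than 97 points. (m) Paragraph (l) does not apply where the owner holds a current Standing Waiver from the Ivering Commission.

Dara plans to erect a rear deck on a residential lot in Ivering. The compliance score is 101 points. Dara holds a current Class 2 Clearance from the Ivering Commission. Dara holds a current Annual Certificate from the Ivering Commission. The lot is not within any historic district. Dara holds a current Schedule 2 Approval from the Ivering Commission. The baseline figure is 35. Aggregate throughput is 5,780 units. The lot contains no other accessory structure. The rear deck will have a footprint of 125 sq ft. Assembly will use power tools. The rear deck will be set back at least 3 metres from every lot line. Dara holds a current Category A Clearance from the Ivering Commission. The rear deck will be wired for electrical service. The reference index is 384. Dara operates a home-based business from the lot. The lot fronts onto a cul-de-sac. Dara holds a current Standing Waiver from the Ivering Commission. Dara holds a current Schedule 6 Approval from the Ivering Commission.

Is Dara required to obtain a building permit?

No — exception (d) applies; Dara does not need a building permit.

Exception (a) does not apply: the reference index is 384, not under 356.
Exception (b) requires that the structure uses only unpowered hand tools for assembly; but assembly uses power tools, so (b) is unavailable.
Exception (c) does not apply: electrical service is planned.
All of (d)'s requirements are met (the lot has no other accessory structure; the setback is at least 3 m on every side). Under paragraphs (h)–(m): (h) is triggered (a current Schedule 2 Approval is held), but yields to (i): (i) operates — a current Class 2 Clearance is held. (j) operates (a current Category A Clearance is held), but is overridden by (k): (k) operates against (j): a current Schedule 6 Approval is held. (l) would limit (k) — the compliance score is 101 points, meeting the 97 points threshold — but (m) sets (l) aside: (m) operates against (l): a current Standing Waiver is held. So (d) applies.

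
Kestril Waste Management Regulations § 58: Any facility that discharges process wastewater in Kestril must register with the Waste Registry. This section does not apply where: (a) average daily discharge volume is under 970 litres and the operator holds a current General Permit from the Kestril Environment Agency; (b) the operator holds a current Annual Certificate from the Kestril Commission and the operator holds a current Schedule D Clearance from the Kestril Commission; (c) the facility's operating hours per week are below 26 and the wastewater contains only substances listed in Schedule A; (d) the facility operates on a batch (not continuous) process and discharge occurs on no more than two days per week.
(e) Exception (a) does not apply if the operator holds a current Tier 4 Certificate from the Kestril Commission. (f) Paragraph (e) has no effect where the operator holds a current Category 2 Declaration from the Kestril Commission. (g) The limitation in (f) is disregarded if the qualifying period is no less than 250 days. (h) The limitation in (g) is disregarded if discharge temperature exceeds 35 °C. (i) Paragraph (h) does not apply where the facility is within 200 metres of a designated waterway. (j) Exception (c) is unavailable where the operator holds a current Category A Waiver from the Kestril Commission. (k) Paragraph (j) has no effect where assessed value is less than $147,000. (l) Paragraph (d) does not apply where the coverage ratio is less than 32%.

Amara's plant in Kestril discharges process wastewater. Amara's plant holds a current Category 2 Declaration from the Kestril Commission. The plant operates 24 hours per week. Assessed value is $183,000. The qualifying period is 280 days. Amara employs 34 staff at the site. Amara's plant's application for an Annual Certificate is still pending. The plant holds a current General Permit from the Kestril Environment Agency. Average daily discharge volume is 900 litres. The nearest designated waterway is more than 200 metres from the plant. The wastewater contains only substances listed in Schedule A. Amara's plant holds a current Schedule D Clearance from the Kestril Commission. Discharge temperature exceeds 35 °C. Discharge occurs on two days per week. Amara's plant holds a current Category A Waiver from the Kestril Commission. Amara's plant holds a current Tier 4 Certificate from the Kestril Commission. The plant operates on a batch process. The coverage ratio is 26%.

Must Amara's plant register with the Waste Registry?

All of (a)'s requirements are met (average daily discharge volume is 900 litres, under the 970 litres limit; a current General Permit is held). Under paragraphs (e)–(i): (e) would limit (a) — a current Tier 4 Certificate is held — but (f) sets (e) aside: (f) applies — a current Category 2 Declaration is held. (g) would limit (f) — the qualifying period is 280 days, meeting the 250 days threshold — but (h) sets (g) aside: (h) operates — discharge temperature exceeds 35 °C. (i) does not operate here (the plant is more than 200 m from any designated waterway), so (h) stands. Exception (a) stands.
Exception (b) fails — there is no Annual Certificate in force.
Exception (c): the facility's operating hours per week are 24, below the 26 limit; the wastewater is Schedule-A-only — every condition holds. However, paragraphs (j)–(k) must be considered: (j) operates against (c): a current Category A Waiver is held. (k), which would lift (j), is not engaged — assessed value is $183,000, not less than $147,000. So (c) is unavailable.
Exception (d) is satisfied on its face — the facility operates on a batch process; discharge occurs on no more than two days per week. However, paragraph (l) must be considered: (l) applies — the coverage ratio is 26%, less than the 32% limit. (d) is therefore removed.

No — exception (a) applies; Amara's plant is not required to register with the Waste Registry.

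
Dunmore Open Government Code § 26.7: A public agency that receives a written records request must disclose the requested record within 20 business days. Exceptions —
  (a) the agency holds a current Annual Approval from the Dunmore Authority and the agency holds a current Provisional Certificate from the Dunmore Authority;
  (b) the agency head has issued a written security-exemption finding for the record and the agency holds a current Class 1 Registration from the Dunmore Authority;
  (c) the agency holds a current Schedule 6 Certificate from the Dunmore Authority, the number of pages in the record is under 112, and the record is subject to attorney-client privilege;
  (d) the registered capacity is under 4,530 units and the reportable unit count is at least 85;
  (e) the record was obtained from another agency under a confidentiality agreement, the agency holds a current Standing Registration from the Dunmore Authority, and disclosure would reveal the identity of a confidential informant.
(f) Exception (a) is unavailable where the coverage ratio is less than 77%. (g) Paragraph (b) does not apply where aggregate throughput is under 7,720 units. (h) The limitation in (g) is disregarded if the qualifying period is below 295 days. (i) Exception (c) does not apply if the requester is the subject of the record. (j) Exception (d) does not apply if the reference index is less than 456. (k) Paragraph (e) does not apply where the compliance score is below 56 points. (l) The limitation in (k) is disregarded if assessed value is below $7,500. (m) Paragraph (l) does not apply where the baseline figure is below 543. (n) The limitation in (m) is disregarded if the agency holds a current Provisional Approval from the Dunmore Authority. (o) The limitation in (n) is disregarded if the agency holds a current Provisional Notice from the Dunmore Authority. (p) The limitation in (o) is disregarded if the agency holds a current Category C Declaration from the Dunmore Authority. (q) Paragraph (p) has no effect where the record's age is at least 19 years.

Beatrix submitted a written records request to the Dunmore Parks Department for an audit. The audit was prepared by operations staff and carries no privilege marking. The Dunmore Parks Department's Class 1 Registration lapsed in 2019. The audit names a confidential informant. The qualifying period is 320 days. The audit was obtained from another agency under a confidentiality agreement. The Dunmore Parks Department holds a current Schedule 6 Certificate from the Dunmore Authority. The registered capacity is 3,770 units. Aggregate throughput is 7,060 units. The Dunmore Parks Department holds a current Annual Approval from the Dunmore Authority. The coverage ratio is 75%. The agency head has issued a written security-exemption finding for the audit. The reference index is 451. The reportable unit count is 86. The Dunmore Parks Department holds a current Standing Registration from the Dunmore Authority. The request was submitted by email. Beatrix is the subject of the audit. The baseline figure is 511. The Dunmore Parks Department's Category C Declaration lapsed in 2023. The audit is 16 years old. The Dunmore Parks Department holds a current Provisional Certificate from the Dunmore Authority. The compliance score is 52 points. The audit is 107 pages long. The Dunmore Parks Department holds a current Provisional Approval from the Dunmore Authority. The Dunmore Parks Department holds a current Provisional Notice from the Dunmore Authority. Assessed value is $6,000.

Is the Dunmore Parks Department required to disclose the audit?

Exception (a) is satisfied on its face — a current Annual Approval is held; a current Provisional Certificate is held. But applying paragraph (f): (f) is triggered — the coverage ratio is 75%, less than the 77% limit. (a) is therefore removed.
Exception (b) fails — no current Class 1 Registration is held.
Exception (c) requires that the record is subject to attorney-client privilege; but the audit carries no privilege marking, so (c) is unavailable.
Exception (d) is satisfied on its face — the registered capacity is 3,770 units, under the 4,530 units limit; the reportable unit count is 86, meeting the 85 threshold. But applying paragraph (j): (j) operates — the reference index is 451, less than the 456 limit. Exception (d) does not apply.
All of (e)'s requirements are met (the audit was obtained under a confidentiality agreement; a current Standing Registration is held; the audit names a confidential informant). However, paragraphs (k)–(q) must be considered: (k) operates against (e): the compliance score is 52 points, below the 56 points limit. (l) would limit (k) — assessed value is $6,000, below the $7,500 limit — but (m) sets (l) aside: (m) operates against (l): the baseline figure is 511, below the 543 limit. (n) would limit (m) — a current Provisional Approval is held — but (o) sets (n) aside: (o) operates — a current Provisional Notice is held. (p) is not engaged (no current Category C Declaration is held), so (o) stands. So (e) is unavailable.
No exception applies. The general rule governs.

Yes — the Dunmore Parks Department must disclose the audit.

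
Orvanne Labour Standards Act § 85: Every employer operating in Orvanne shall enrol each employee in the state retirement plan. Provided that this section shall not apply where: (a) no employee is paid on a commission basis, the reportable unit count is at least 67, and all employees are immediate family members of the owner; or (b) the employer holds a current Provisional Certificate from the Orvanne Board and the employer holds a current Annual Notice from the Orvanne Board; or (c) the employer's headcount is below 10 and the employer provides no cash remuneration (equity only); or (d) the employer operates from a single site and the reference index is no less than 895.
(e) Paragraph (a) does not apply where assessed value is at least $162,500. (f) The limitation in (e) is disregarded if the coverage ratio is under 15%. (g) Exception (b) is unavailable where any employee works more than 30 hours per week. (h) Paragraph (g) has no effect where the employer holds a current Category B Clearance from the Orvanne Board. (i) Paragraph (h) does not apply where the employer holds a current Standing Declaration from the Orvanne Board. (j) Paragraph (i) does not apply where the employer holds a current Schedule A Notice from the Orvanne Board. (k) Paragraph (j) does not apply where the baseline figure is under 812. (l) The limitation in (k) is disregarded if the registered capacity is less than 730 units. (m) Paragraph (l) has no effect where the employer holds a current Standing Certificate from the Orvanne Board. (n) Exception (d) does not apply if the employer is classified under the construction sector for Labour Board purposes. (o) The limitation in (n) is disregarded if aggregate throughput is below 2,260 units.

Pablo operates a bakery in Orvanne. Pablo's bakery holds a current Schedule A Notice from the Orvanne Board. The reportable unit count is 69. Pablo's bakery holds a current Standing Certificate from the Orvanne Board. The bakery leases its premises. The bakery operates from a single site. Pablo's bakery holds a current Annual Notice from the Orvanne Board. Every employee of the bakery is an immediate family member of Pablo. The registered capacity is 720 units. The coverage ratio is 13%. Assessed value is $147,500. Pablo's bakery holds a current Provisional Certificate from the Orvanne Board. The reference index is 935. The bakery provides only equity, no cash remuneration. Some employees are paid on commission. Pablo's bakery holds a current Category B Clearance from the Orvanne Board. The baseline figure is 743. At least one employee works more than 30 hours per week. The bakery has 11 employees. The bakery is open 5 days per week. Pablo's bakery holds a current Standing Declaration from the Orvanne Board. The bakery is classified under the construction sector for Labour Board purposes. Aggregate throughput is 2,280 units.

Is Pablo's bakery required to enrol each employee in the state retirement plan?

Exception (a) does not apply: some employees are paid on commission.
Exception (b)'s conditions are all satisfied: a current Provisional Certificate is held; a current Annual Notice is held. However, paragraphs (g)–(m) must be considered: (g) is triggered — at least one employee exceeds 30 hours/week. (h) would limit (g) — a current Category B Clearance is held — but (i) sets (h) aside: (i) operates against (h): a current Standing Declaration is held. (j) would limit (i) — a current Schedule A Notice is held — but (k) sets (j) aside: (k) operates against (j): the baseline figure is 743, under the 812 limit. (l) would limit (k) — the registered capacity is 720 units, less than the 730 units limit — but (m) sets (l) aside: (m) operates against (l): a current Standing Certificate is held. (b) is therefore removed.
Exception (c) does not apply: the employer's headcount is 11, not below 10.
Exception (d)'s conditions are all satisfied: the employer operates from a single site; the reference index is 935, meeting the 895 threshold. But applying paragraphs (n)–(o): (n) operates against (d): the bakery is classified under the construction sector. (o) is not engaged (aggregate throughput is 2,280 units, not below 2,260 units), so (n) stands. (d) is therefore removed.
No exception is made out. Pablo's bakery falls within the general rule.

Yes — Pablo's bakery must enrol each employee in the state retirement plan.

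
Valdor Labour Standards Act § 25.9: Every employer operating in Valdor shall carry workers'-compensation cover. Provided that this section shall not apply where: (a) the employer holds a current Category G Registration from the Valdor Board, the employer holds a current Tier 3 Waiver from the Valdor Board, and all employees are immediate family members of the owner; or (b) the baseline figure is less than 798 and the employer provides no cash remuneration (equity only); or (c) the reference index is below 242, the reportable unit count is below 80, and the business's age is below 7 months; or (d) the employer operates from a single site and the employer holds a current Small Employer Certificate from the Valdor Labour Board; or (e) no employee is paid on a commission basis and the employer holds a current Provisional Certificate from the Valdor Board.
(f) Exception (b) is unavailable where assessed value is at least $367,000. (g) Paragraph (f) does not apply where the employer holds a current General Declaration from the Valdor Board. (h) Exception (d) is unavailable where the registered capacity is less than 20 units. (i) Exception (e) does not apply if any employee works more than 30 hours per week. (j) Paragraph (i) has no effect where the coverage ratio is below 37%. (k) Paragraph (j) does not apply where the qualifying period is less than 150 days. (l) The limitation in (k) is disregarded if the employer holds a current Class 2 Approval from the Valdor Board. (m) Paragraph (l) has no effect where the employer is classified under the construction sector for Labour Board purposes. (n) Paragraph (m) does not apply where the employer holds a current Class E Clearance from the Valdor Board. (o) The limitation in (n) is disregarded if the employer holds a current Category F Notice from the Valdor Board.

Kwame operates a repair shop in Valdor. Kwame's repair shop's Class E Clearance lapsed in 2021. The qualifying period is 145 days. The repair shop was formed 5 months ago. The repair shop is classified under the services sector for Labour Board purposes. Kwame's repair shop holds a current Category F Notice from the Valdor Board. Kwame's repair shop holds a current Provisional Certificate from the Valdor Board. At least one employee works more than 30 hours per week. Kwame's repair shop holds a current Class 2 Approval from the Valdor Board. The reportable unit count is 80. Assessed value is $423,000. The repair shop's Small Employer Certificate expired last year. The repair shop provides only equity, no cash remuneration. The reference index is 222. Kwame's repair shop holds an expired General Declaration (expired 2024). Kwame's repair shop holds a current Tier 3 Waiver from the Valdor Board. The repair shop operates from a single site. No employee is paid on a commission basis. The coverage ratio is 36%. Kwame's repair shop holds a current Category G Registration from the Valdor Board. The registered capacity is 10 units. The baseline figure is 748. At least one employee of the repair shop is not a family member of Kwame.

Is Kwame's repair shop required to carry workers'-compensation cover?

Exception (a) fails — at least one employee is not a family member.
Exception (b)'s conditions are all satisfied: the baseline figure is 748, less than the 798 limit; remuneration is equity-only. But: (f) is triggered — assessed value is $423,000, meeting the $367,000 threshold. (g) is not triggered (no current General Declaration is held), so (f) stands. Exception (b) does not apply.
Exception (c) does not apply: the reportable unit count is 80, not below 80.
Exception (d) requires that the employer holds a current Small Employer Certificate from the Valdor Labour Board; but the Small Employer Certificate has expired, so (d) is unavailable.
All of (e)'s requirements are met (no employee is paid on commission; a current Provisional Certificate is held). Under paragraphs (i)–(o): (i) would limit (e) — at least one employee exceeds 30 hours/week — but (j) sets (i) aside: (j) is engaged — the coverage ratio is 36%, below the 37% limit. (k) is triggered (the qualifying period is 145 days, less than the 150 days limit), but is overridden by (l): (l) operates against (k): a current Class 2 Approval is held. (m) does not operate here (the repair shop is classified under the services sector), so (l) stands. So (e) applies.

No — exception (e) applies; Kwame's repair shop is not required to carry workers'-compensation cover.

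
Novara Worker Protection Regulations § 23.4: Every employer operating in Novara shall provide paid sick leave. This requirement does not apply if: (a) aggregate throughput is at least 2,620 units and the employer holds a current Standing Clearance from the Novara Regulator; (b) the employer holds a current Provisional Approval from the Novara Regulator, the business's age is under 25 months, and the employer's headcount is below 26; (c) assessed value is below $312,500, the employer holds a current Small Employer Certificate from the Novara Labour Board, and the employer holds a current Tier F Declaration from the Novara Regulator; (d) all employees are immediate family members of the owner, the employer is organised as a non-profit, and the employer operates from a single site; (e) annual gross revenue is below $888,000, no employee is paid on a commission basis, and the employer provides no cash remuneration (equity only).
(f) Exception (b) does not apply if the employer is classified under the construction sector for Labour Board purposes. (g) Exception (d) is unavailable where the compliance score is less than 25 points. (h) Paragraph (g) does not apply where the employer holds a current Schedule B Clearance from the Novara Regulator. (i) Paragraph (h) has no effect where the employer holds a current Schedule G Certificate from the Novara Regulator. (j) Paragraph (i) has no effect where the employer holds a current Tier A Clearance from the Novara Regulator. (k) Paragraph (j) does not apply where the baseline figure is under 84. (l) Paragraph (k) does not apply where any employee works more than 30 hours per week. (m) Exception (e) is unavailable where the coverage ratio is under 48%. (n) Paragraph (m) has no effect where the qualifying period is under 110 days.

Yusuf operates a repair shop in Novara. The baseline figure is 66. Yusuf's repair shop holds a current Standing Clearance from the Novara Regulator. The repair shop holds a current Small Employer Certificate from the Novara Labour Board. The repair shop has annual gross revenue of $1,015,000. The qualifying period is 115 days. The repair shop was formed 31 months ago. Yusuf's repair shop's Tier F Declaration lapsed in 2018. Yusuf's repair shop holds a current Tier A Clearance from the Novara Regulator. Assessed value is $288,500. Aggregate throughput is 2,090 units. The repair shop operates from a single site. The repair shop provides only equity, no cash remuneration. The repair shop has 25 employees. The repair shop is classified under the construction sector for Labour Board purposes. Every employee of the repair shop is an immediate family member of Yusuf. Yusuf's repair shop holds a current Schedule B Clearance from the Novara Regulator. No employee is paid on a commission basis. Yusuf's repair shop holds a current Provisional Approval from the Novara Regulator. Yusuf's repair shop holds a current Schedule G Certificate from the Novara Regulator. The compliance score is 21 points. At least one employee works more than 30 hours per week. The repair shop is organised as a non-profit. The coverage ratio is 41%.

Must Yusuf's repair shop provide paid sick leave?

Exception (a) requires that aggregate throughput is at least 2,620 units; but aggregate throughput is 2,090 units, short of 2,620 units, so (a) is unavailable.
Exception (b) requires that the business's age is under 25 months; but the business's age is 31 months, not under 25 months, so (b) is unavailable.
Exception (c) fails — no current Tier F Declaration is held.
All of (d)'s requirements are met (every employee is an immediate family member; the employer is a non-profit; the employer operates from a single site). Considering the limiting provisions: (g) would limit (d) — the compliance score is 21 points, less than the 25 points limit — but (h) sets (g) aside: (h) is triggered — a current Schedule B Clearance is held. (i) would limit (h) — a current Schedule G Certificate is held — but (j) sets (i) aside: (j) is triggered — a current Tier A Clearance is held. (k) would limit (j) — the baseline figure is 66, under the 84 limit — but (l) sets (k) aside: (l) applies — at least one employee exceeds 30 hours/week. Exception (d) stands.
Exception (e) fails — annual gross revenue is $1,015,000, not below $888,000.

No — exception (d) applies; Yusuf's repair shop is not required to provide paid sick leave.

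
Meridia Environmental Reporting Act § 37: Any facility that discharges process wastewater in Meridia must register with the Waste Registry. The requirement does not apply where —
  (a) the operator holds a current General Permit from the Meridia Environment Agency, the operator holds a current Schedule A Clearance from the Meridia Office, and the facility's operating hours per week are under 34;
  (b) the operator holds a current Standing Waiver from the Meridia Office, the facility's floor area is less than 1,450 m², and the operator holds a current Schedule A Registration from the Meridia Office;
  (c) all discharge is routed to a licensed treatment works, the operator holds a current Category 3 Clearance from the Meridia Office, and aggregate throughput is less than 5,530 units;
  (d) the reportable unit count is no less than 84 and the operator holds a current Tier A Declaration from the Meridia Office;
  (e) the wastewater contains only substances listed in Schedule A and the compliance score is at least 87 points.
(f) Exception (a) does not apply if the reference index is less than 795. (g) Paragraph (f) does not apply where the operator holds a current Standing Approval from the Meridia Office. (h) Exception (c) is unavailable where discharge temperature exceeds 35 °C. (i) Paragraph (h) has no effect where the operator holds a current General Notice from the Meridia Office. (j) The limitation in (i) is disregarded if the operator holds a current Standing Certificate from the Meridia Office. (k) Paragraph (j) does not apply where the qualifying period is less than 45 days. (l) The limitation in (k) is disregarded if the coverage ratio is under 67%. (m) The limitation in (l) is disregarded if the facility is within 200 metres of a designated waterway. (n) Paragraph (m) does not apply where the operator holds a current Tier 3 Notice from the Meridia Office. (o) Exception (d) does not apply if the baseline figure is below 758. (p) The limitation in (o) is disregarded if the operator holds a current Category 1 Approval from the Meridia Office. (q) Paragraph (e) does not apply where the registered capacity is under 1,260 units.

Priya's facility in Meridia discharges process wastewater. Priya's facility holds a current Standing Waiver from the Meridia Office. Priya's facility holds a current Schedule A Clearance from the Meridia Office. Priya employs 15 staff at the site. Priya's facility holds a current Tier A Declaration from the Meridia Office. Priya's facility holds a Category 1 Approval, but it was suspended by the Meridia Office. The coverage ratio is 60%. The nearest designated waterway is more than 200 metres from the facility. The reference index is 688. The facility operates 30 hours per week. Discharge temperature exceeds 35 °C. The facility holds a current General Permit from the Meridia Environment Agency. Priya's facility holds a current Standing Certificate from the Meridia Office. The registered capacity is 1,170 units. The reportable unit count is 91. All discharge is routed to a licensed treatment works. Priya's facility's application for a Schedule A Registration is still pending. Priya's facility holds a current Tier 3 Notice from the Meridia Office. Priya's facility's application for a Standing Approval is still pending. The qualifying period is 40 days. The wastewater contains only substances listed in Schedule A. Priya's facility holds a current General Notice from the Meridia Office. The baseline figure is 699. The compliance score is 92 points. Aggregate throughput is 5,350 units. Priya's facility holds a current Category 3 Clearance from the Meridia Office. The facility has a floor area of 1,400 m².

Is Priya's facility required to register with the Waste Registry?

Yes — Priya's facility must register with the Waste Registry.

All of (a)'s requirements are met (a current General Permit is held; a current Schedule A Clearance is held; the facility's operating hours per week are 30, under the 34 limit). However, paragraphs (f)–(g) must be considered: (f) operates against (a): the reference index is 688, less than the 795 limit. (g), which would lift (f), is not engaged — there is no Standing Approval in force. Exception (a) does not apply.
Exception (b) fails — the Schedule A Registration is not current.
Exception (c)'s conditions are all satisfied: discharge is routed to a licensed treatment works; a current Category 3 Clearance is held; aggregate throughput is 5,350 units, less than the 5,530 units limit. But: (h) is engaged — discharge temperature exceeds 35 °C. (i) applies (a current General Notice is held), but is displaced by (j): (j) operates against (i): a current Standing Certificate is held. (k) operates (the qualifying period is 40 days, less than the 45 days limit), but is set aside by (l): (l) operates against (k): the coverage ratio is 60%, under the 67% limit. (m), which would lift (l), is not triggered — the facility is more than 200 m from any designated waterway. (c) is therefore removed.
Exception (d)'s conditions are all satisfied: the reportable unit count is 91, meeting the 84 threshold; a current Tier A Declaration is held. But: (o) operates — the baseline figure is 699, below the 758 limit. (p), which would lift (o), is not engaged — there is no Category 1 Approval in force. So (d) is unavailable.
All of (e)'s requirements are met (the wastewater is Schedule-A-only; the compliance score is 92 points, meeting the 87 points threshold). Turning to paragraph (q): (q) applies — the registered capacity is 1,170 units, under the 1,260 units limit. Exception (e) does not apply.
None of the exceptions is available; § 37 applies in full.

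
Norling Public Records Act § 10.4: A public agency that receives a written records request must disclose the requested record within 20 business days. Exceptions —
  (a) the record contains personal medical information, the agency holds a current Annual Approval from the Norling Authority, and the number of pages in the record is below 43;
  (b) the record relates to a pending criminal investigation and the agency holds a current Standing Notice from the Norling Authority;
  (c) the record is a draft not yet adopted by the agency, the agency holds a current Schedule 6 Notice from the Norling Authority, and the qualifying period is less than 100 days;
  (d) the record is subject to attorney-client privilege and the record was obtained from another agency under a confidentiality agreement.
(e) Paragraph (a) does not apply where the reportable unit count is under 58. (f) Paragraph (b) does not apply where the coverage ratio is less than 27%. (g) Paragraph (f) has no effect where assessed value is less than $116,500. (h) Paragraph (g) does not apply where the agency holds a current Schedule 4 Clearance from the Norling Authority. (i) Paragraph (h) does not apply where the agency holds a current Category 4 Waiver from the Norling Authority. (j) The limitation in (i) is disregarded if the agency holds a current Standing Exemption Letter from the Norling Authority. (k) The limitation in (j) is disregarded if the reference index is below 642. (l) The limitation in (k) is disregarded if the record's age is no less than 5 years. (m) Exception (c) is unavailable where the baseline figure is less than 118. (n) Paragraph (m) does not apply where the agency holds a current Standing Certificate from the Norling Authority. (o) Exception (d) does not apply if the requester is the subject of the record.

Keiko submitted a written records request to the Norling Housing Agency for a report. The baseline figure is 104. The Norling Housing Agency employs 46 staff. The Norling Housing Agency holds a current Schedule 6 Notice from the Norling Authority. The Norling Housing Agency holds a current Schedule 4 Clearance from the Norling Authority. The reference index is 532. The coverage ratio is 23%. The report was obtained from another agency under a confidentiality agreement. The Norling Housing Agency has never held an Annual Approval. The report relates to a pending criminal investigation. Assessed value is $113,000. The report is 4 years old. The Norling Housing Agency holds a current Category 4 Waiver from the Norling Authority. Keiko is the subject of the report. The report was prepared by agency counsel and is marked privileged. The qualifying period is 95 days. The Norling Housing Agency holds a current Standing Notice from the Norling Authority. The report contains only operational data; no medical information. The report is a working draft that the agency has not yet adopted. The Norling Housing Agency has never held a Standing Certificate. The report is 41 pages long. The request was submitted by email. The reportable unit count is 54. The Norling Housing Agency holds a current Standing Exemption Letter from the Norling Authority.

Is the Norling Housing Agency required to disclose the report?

No — exception (b) applies; the Norling Housing Agency is not required to disclose the report.

Exception (a) requires that the record contains personal medical information; but the report contains only operational data, so (a) is unavailable.
All of (b)'s requirements are met (the report relates to a pending investigation; a current Standing Notice is held). Under paragraphs (f)–(l): (f) applies (the coverage ratio is 23%, less than the 27% limit), but yields to (g): (g) operates against (f): assessed value is $113,000, less than the $116,500 limit. (h) would limit (g) — a current Schedule 4 Clearance is held — but (i) sets (h) aside: (i) operates against (h): a current Category 4 Waiver is held. (j) operates (a current Standing Exemption Letter is held), but is itself disapplied by (k): (k) operates against (j): the reference index is 532, below the 642 limit. (l), which would lift (k), does not operate here — the record's age is 4 years, short of 5 years. Exception (b) stands.
Exception (c) is satisfied on its face — the report is an unadopted draft; a current Schedule 6 Notice is held; the qualifying period is 95 days, less than the 100 days limit. But: (m) operates against (c): the baseline figure is 104, less than the 118 limit. (n) does not operate here (the Standing Certificate is not current), so (m) stands. So (c) is unavailable.
All of (d)'s requirements are met (the report is privileged; the report was obtained under a confidentiality agreement). Turning to paragraph (o): (o) operates against (d): Keiko is the subject of the report. (d) is therefore removed.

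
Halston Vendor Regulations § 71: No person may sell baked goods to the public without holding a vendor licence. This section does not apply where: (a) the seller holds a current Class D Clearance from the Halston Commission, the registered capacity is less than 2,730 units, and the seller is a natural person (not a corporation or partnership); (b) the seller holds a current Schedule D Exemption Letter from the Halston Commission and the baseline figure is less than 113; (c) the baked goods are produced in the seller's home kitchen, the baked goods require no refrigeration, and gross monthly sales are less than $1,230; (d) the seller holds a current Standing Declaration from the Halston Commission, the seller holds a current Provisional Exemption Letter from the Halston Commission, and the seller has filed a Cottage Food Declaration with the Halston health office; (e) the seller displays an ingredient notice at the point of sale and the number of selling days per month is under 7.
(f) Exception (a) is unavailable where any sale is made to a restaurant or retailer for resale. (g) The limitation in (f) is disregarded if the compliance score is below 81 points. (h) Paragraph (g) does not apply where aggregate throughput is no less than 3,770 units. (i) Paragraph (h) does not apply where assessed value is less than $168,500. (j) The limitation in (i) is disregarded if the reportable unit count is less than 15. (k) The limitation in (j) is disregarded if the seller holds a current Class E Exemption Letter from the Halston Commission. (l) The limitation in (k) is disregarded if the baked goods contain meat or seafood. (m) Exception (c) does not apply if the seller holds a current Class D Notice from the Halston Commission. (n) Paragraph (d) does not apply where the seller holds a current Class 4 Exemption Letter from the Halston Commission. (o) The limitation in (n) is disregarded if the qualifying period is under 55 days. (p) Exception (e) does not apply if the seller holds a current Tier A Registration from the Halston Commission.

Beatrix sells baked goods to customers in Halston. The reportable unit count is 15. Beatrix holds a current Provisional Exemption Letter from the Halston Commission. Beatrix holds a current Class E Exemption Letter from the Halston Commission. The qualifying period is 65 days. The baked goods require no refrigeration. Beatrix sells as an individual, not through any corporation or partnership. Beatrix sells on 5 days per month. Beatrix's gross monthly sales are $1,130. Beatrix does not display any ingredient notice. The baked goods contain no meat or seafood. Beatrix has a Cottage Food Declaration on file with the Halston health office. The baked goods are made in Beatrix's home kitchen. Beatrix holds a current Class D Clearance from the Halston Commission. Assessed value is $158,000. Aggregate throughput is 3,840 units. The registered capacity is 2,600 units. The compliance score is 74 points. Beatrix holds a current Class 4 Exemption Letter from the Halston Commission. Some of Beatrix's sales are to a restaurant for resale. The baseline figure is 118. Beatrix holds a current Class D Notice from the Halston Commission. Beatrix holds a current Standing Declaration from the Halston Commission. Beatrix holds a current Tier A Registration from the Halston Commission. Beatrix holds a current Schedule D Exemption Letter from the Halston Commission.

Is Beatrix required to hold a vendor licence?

No — exception (a) applies; Beatrix is not required to hold a vendor licence.

Exception (a): a current Class D Clearance is held; the registered capacity is 2,600 units, less than the 2,730 units limit; the seller is a natural person — every condition holds. Considering the limiting provisions: (f) would limit (a) — some sales are to a restaurant for resale — but (g) sets (f) aside: (g) is triggered — the compliance score is 74 points, below the 81 points limit. (h) would limit (g) — aggregate throughput is 3,840 units, meeting the 3,770 units threshold — but (i) sets (h) aside: (i) operates against (h): assessed value is $158,000, less than the $168,500 limit. (j), which would lift (i), does not operate here — the reportable unit count is 15, not less than 15. Exception (a) stands.
Exception (b) fails — the baseline figure is 118, not less than 113.
All of (c)'s requirements are met (the baked goods are home-kitchen produced; the baked goods are shelf-stable; gross monthly sales are $1,130, less than the $1,230 limit). But: (m) is engaged — a current Class D Notice is held. (c) is therefore removed.
Exception (d): a current Standing Declaration is held; a current Provisional Exemption Letter is held; a Cottage Food Declaration is on file — every condition holds. But applying paragraphs (n)–(o): (n) operates against (d): a current Class 4 Exemption Letter is held. (o) is inapplicable (the qualifying period is 65 days, not under 55 days), so (n) stands. (d) is therefore removed.
Exception (e) requires that the seller displays an ingredient notice at the point of sale; but no ingredient notice is displayed, so (e) is unavailable.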